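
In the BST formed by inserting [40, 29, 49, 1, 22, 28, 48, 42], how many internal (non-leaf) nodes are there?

Tree built from: [40, 29, 49, 1, 22, 28, 48, 42]
Tree (level-order array): [40, 29, 49, 1, None, 48, None, None, 22, 42, None, None, 28]
Rule: An internal node has at least one child.
Per-node child counts:
  node 40: 2 child(ren)
  node 29: 1 child(ren)
  node 1: 1 child(ren)
  node 22: 1 child(ren)
  node 28: 0 child(ren)
  node 49: 1 child(ren)
  node 48: 1 child(ren)
  node 42: 0 child(ren)
Matching nodes: [40, 29, 1, 22, 49, 48]
Count of internal (non-leaf) nodes: 6


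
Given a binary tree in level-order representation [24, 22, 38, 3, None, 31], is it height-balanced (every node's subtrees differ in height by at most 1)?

Tree (level-order array): [24, 22, 38, 3, None, 31]
Definition: a tree is height-balanced if, at every node, |h(left) - h(right)| <= 1 (empty subtree has height -1).
Bottom-up per-node check:
  node 3: h_left=-1, h_right=-1, diff=0 [OK], height=0
  node 22: h_left=0, h_right=-1, diff=1 [OK], height=1
  node 31: h_left=-1, h_right=-1, diff=0 [OK], height=0
  node 38: h_left=0, h_right=-1, diff=1 [OK], height=1
  node 24: h_left=1, h_right=1, diff=0 [OK], height=2
All nodes satisfy the balance condition.
Result: Balanced


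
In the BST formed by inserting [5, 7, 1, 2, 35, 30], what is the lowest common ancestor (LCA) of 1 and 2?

Tree insertion order: [5, 7, 1, 2, 35, 30]
Tree (level-order array): [5, 1, 7, None, 2, None, 35, None, None, 30]
In a BST, the LCA of p=1, q=2 is the first node v on the
root-to-leaf path with p <= v <= q (go left if both < v, right if both > v).
Walk from root:
  at 5: both 1 and 2 < 5, go left
  at 1: 1 <= 1 <= 2, this is the LCA
LCA = 1


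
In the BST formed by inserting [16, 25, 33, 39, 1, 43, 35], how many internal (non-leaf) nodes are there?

Tree built from: [16, 25, 33, 39, 1, 43, 35]
Tree (level-order array): [16, 1, 25, None, None, None, 33, None, 39, 35, 43]
Rule: An internal node has at least one child.
Per-node child counts:
  node 16: 2 child(ren)
  node 1: 0 child(ren)
  node 25: 1 child(ren)
  node 33: 1 child(ren)
  node 39: 2 child(ren)
  node 35: 0 child(ren)
  node 43: 0 child(ren)
Matching nodes: [16, 25, 33, 39]
Count of internal (non-leaf) nodes: 4


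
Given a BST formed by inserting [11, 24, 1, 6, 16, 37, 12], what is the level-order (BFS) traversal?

Tree insertion order: [11, 24, 1, 6, 16, 37, 12]
Tree (level-order array): [11, 1, 24, None, 6, 16, 37, None, None, 12]
BFS from the root, enqueuing left then right child of each popped node:
  queue [11] -> pop 11, enqueue [1, 24], visited so far: [11]
  queue [1, 24] -> pop 1, enqueue [6], visited so far: [11, 1]
  queue [24, 6] -> pop 24, enqueue [16, 37], visited so far: [11, 1, 24]
  queue [6, 16, 37] -> pop 6, enqueue [none], visited so far: [11, 1, 24, 6]
  queue [16, 37] -> pop 16, enqueue [12], visited so far: [11, 1, 24, 6, 16]
  queue [37, 12] -> pop 37, enqueue [none], visited so far: [11, 1, 24, 6, 16, 37]
  queue [12] -> pop 12, enqueue [none], visited so far: [11, 1, 24, 6, 16, 37, 12]
Result: [11, 1, 24, 6, 16, 37, 12]


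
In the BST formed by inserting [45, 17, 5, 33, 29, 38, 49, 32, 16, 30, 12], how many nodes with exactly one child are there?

Tree built from: [45, 17, 5, 33, 29, 38, 49, 32, 16, 30, 12]
Tree (level-order array): [45, 17, 49, 5, 33, None, None, None, 16, 29, 38, 12, None, None, 32, None, None, None, None, 30]
Rule: These are nodes with exactly 1 non-null child.
Per-node child counts:
  node 45: 2 child(ren)
  node 17: 2 child(ren)
  node 5: 1 child(ren)
  node 16: 1 child(ren)
  node 12: 0 child(ren)
  node 33: 2 child(ren)
  node 29: 1 child(ren)
  node 32: 1 child(ren)
  node 30: 0 child(ren)
  node 38: 0 child(ren)
  node 49: 0 child(ren)
Matching nodes: [5, 16, 29, 32]
Count of nodes with exactly one child: 4


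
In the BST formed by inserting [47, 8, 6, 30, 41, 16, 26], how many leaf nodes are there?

Tree built from: [47, 8, 6, 30, 41, 16, 26]
Tree (level-order array): [47, 8, None, 6, 30, None, None, 16, 41, None, 26]
Rule: A leaf has 0 children.
Per-node child counts:
  node 47: 1 child(ren)
  node 8: 2 child(ren)
  node 6: 0 child(ren)
  node 30: 2 child(ren)
  node 16: 1 child(ren)
  node 26: 0 child(ren)
  node 41: 0 child(ren)
Matching nodes: [6, 26, 41]
Count of leaf nodes: 3


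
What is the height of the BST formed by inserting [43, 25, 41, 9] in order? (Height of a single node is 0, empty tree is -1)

Insertion order: [43, 25, 41, 9]
Tree (level-order array): [43, 25, None, 9, 41]
Compute height bottom-up (empty subtree = -1):
  height(9) = 1 + max(-1, -1) = 0
  height(41) = 1 + max(-1, -1) = 0
  height(25) = 1 + max(0, 0) = 1
  height(43) = 1 + max(1, -1) = 2
Height = 2


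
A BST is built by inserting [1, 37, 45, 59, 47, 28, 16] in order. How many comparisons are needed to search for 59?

Search path for 59: 1 -> 37 -> 45 -> 59
Found: True
Comparisons: 4


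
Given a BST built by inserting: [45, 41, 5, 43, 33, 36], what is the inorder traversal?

Tree insertion order: [45, 41, 5, 43, 33, 36]
Tree (level-order array): [45, 41, None, 5, 43, None, 33, None, None, None, 36]
Inorder traversal: [5, 33, 36, 41, 43, 45]


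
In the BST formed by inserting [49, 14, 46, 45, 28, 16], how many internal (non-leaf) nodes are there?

Tree built from: [49, 14, 46, 45, 28, 16]
Tree (level-order array): [49, 14, None, None, 46, 45, None, 28, None, 16]
Rule: An internal node has at least one child.
Per-node child counts:
  node 49: 1 child(ren)
  node 14: 1 child(ren)
  node 46: 1 child(ren)
  node 45: 1 child(ren)
  node 28: 1 child(ren)
  node 16: 0 child(ren)
Matching nodes: [49, 14, 46, 45, 28]
Count of internal (non-leaf) nodes: 5


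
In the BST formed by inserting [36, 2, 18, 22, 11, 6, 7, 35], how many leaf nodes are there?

Tree built from: [36, 2, 18, 22, 11, 6, 7, 35]
Tree (level-order array): [36, 2, None, None, 18, 11, 22, 6, None, None, 35, None, 7]
Rule: A leaf has 0 children.
Per-node child counts:
  node 36: 1 child(ren)
  node 2: 1 child(ren)
  node 18: 2 child(ren)
  node 11: 1 child(ren)
  node 6: 1 child(ren)
  node 7: 0 child(ren)
  node 22: 1 child(ren)
  node 35: 0 child(ren)
Matching nodes: [7, 35]
Count of leaf nodes: 2


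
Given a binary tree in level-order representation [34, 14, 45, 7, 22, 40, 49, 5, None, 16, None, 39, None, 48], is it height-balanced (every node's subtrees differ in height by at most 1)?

Tree (level-order array): [34, 14, 45, 7, 22, 40, 49, 5, None, 16, None, 39, None, 48]
Definition: a tree is height-balanced if, at every node, |h(left) - h(right)| <= 1 (empty subtree has height -1).
Bottom-up per-node check:
  node 5: h_left=-1, h_right=-1, diff=0 [OK], height=0
  node 7: h_left=0, h_right=-1, diff=1 [OK], height=1
  node 16: h_left=-1, h_right=-1, diff=0 [OK], height=0
  node 22: h_left=0, h_right=-1, diff=1 [OK], height=1
  node 14: h_left=1, h_right=1, diff=0 [OK], height=2
  node 39: h_left=-1, h_right=-1, diff=0 [OK], height=0
  node 40: h_left=0, h_right=-1, diff=1 [OK], height=1
  node 48: h_left=-1, h_right=-1, diff=0 [OK], height=0
  node 49: h_left=0, h_right=-1, diff=1 [OK], height=1
  node 45: h_left=1, h_right=1, diff=0 [OK], height=2
  node 34: h_left=2, h_right=2, diff=0 [OK], height=3
All nodes satisfy the balance condition.
Result: Balanced


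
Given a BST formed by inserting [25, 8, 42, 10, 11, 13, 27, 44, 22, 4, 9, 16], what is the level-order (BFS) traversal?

Tree insertion order: [25, 8, 42, 10, 11, 13, 27, 44, 22, 4, 9, 16]
Tree (level-order array): [25, 8, 42, 4, 10, 27, 44, None, None, 9, 11, None, None, None, None, None, None, None, 13, None, 22, 16]
BFS from the root, enqueuing left then right child of each popped node:
  queue [25] -> pop 25, enqueue [8, 42], visited so far: [25]
  queue [8, 42] -> pop 8, enqueue [4, 10], visited so far: [25, 8]
  queue [42, 4, 10] -> pop 42, enqueue [27, 44], visited so far: [25, 8, 42]
  queue [4, 10, 27, 44] -> pop 4, enqueue [none], visited so far: [25, 8, 42, 4]
  queue [10, 27, 44] -> pop 10, enqueue [9, 11], visited so far: [25, 8, 42, 4, 10]
  queue [27, 44, 9, 11] -> pop 27, enqueue [none], visited so far: [25, 8, 42, 4, 10, 27]
  queue [44, 9, 11] -> pop 44, enqueue [none], visited so far: [25, 8, 42, 4, 10, 27, 44]
  queue [9, 11] -> pop 9, enqueue [none], visited so far: [25, 8, 42, 4, 10, 27, 44, 9]
  queue [11] -> pop 11, enqueue [13], visited so far: [25, 8, 42, 4, 10, 27, 44, 9, 11]
  queue [13] -> pop 13, enqueue [22], visited so far: [25, 8, 42, 4, 10, 27, 44, 9, 11, 13]
  queue [22] -> pop 22, enqueue [16], visited so far: [25, 8, 42, 4, 10, 27, 44, 9, 11, 13, 22]
  queue [16] -> pop 16, enqueue [none], visited so far: [25, 8, 42, 4, 10, 27, 44, 9, 11, 13, 22, 16]
Result: [25, 8, 42, 4, 10, 27, 44, 9, 11, 13, 22, 16]


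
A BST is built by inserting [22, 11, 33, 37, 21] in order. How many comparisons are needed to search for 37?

Search path for 37: 22 -> 33 -> 37
Found: True
Comparisons: 3


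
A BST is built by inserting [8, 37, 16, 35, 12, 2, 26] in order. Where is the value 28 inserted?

Starting tree (level order): [8, 2, 37, None, None, 16, None, 12, 35, None, None, 26]
Insertion path: 8 -> 37 -> 16 -> 35 -> 26
Result: insert 28 as right child of 26
Final tree (level order): [8, 2, 37, None, None, 16, None, 12, 35, None, None, 26, None, None, 28]


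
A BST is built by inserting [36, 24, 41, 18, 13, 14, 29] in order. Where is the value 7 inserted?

Starting tree (level order): [36, 24, 41, 18, 29, None, None, 13, None, None, None, None, 14]
Insertion path: 36 -> 24 -> 18 -> 13
Result: insert 7 as left child of 13
Final tree (level order): [36, 24, 41, 18, 29, None, None, 13, None, None, None, 7, 14]


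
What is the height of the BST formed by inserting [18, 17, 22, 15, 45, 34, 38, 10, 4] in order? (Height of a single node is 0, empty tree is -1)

Insertion order: [18, 17, 22, 15, 45, 34, 38, 10, 4]
Tree (level-order array): [18, 17, 22, 15, None, None, 45, 10, None, 34, None, 4, None, None, 38]
Compute height bottom-up (empty subtree = -1):
  height(4) = 1 + max(-1, -1) = 0
  height(10) = 1 + max(0, -1) = 1
  height(15) = 1 + max(1, -1) = 2
  height(17) = 1 + max(2, -1) = 3
  height(38) = 1 + max(-1, -1) = 0
  height(34) = 1 + max(-1, 0) = 1
  height(45) = 1 + max(1, -1) = 2
  height(22) = 1 + max(-1, 2) = 3
  height(18) = 1 + max(3, 3) = 4
Height = 4


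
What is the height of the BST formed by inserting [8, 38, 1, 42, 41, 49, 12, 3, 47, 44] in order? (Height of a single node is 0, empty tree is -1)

Insertion order: [8, 38, 1, 42, 41, 49, 12, 3, 47, 44]
Tree (level-order array): [8, 1, 38, None, 3, 12, 42, None, None, None, None, 41, 49, None, None, 47, None, 44]
Compute height bottom-up (empty subtree = -1):
  height(3) = 1 + max(-1, -1) = 0
  height(1) = 1 + max(-1, 0) = 1
  height(12) = 1 + max(-1, -1) = 0
  height(41) = 1 + max(-1, -1) = 0
  height(44) = 1 + max(-1, -1) = 0
  height(47) = 1 + max(0, -1) = 1
  height(49) = 1 + max(1, -1) = 2
  height(42) = 1 + max(0, 2) = 3
  height(38) = 1 + max(0, 3) = 4
  height(8) = 1 + max(1, 4) = 5
Height = 5


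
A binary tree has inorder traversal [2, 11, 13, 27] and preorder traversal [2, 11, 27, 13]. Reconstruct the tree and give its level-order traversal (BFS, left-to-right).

Inorder:  [2, 11, 13, 27]
Preorder: [2, 11, 27, 13]
Algorithm: preorder visits root first, so consume preorder in order;
for each root, split the current inorder slice at that value into
left-subtree inorder and right-subtree inorder, then recurse.
Recursive splits:
  root=2; inorder splits into left=[], right=[11, 13, 27]
  root=11; inorder splits into left=[], right=[13, 27]
  root=27; inorder splits into left=[13], right=[]
  root=13; inorder splits into left=[], right=[]
Reconstructed level-order: [2, 11, 27, 13]


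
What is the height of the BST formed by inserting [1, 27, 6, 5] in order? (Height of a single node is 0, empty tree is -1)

Insertion order: [1, 27, 6, 5]
Tree (level-order array): [1, None, 27, 6, None, 5]
Compute height bottom-up (empty subtree = -1):
  height(5) = 1 + max(-1, -1) = 0
  height(6) = 1 + max(0, -1) = 1
  height(27) = 1 + max(1, -1) = 2
  height(1) = 1 + max(-1, 2) = 3
Height = 3


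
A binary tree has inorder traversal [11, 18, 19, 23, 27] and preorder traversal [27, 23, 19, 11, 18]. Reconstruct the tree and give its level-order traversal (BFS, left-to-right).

Inorder:  [11, 18, 19, 23, 27]
Preorder: [27, 23, 19, 11, 18]
Algorithm: preorder visits root first, so consume preorder in order;
for each root, split the current inorder slice at that value into
left-subtree inorder and right-subtree inorder, then recurse.
Recursive splits:
  root=27; inorder splits into left=[11, 18, 19, 23], right=[]
  root=23; inorder splits into left=[11, 18, 19], right=[]
  root=19; inorder splits into left=[11, 18], right=[]
  root=11; inorder splits into left=[], right=[18]
  root=18; inorder splits into left=[], right=[]
Reconstructed level-order: [27, 23, 19, 11, 18]


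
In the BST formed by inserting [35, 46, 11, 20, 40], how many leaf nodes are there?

Tree built from: [35, 46, 11, 20, 40]
Tree (level-order array): [35, 11, 46, None, 20, 40]
Rule: A leaf has 0 children.
Per-node child counts:
  node 35: 2 child(ren)
  node 11: 1 child(ren)
  node 20: 0 child(ren)
  node 46: 1 child(ren)
  node 40: 0 child(ren)
Matching nodes: [20, 40]
Count of leaf nodes: 2


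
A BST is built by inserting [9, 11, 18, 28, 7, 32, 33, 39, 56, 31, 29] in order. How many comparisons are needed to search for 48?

Search path for 48: 9 -> 11 -> 18 -> 28 -> 32 -> 33 -> 39 -> 56
Found: False
Comparisons: 8


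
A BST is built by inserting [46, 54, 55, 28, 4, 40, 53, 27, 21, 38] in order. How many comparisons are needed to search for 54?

Search path for 54: 46 -> 54
Found: True
Comparisons: 2


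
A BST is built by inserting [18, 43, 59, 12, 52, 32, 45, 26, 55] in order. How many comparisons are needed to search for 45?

Search path for 45: 18 -> 43 -> 59 -> 52 -> 45
Found: True
Comparisons: 5


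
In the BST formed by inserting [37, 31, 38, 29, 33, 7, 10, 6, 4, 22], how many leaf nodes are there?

Tree built from: [37, 31, 38, 29, 33, 7, 10, 6, 4, 22]
Tree (level-order array): [37, 31, 38, 29, 33, None, None, 7, None, None, None, 6, 10, 4, None, None, 22]
Rule: A leaf has 0 children.
Per-node child counts:
  node 37: 2 child(ren)
  node 31: 2 child(ren)
  node 29: 1 child(ren)
  node 7: 2 child(ren)
  node 6: 1 child(ren)
  node 4: 0 child(ren)
  node 10: 1 child(ren)
  node 22: 0 child(ren)
  node 33: 0 child(ren)
  node 38: 0 child(ren)
Matching nodes: [4, 22, 33, 38]
Count of leaf nodes: 4


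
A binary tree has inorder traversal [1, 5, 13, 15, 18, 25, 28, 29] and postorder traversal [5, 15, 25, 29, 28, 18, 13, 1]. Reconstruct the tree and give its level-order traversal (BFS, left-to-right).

Inorder:   [1, 5, 13, 15, 18, 25, 28, 29]
Postorder: [5, 15, 25, 29, 28, 18, 13, 1]
Algorithm: postorder visits root last, so walk postorder right-to-left;
each value is the root of the current inorder slice — split it at that
value, recurse on the right subtree first, then the left.
Recursive splits:
  root=1; inorder splits into left=[], right=[5, 13, 15, 18, 25, 28, 29]
  root=13; inorder splits into left=[5], right=[15, 18, 25, 28, 29]
  root=18; inorder splits into left=[15], right=[25, 28, 29]
  root=28; inorder splits into left=[25], right=[29]
  root=29; inorder splits into left=[], right=[]
  root=25; inorder splits into left=[], right=[]
  root=15; inorder splits into left=[], right=[]
  root=5; inorder splits into left=[], right=[]
Reconstructed level-order: [1, 13, 5, 18, 15, 28, 25, 29]


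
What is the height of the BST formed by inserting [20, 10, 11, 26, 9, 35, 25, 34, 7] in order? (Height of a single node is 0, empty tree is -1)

Insertion order: [20, 10, 11, 26, 9, 35, 25, 34, 7]
Tree (level-order array): [20, 10, 26, 9, 11, 25, 35, 7, None, None, None, None, None, 34]
Compute height bottom-up (empty subtree = -1):
  height(7) = 1 + max(-1, -1) = 0
  height(9) = 1 + max(0, -1) = 1
  height(11) = 1 + max(-1, -1) = 0
  height(10) = 1 + max(1, 0) = 2
  height(25) = 1 + max(-1, -1) = 0
  height(34) = 1 + max(-1, -1) = 0
  height(35) = 1 + max(0, -1) = 1
  height(26) = 1 + max(0, 1) = 2
  height(20) = 1 + max(2, 2) = 3
Height = 3


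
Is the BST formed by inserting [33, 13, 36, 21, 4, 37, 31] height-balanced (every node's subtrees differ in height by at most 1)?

Tree (level-order array): [33, 13, 36, 4, 21, None, 37, None, None, None, 31]
Definition: a tree is height-balanced if, at every node, |h(left) - h(right)| <= 1 (empty subtree has height -1).
Bottom-up per-node check:
  node 4: h_left=-1, h_right=-1, diff=0 [OK], height=0
  node 31: h_left=-1, h_right=-1, diff=0 [OK], height=0
  node 21: h_left=-1, h_right=0, diff=1 [OK], height=1
  node 13: h_left=0, h_right=1, diff=1 [OK], height=2
  node 37: h_left=-1, h_right=-1, diff=0 [OK], height=0
  node 36: h_left=-1, h_right=0, diff=1 [OK], height=1
  node 33: h_left=2, h_right=1, diff=1 [OK], height=3
All nodes satisfy the balance condition.
Result: Balanced


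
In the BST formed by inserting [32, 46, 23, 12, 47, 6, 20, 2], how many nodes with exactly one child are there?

Tree built from: [32, 46, 23, 12, 47, 6, 20, 2]
Tree (level-order array): [32, 23, 46, 12, None, None, 47, 6, 20, None, None, 2]
Rule: These are nodes with exactly 1 non-null child.
Per-node child counts:
  node 32: 2 child(ren)
  node 23: 1 child(ren)
  node 12: 2 child(ren)
  node 6: 1 child(ren)
  node 2: 0 child(ren)
  node 20: 0 child(ren)
  node 46: 1 child(ren)
  node 47: 0 child(ren)
Matching nodes: [23, 6, 46]
Count of nodes with exactly one child: 3


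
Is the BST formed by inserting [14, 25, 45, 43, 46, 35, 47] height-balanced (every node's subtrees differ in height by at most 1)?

Tree (level-order array): [14, None, 25, None, 45, 43, 46, 35, None, None, 47]
Definition: a tree is height-balanced if, at every node, |h(left) - h(right)| <= 1 (empty subtree has height -1).
Bottom-up per-node check:
  node 35: h_left=-1, h_right=-1, diff=0 [OK], height=0
  node 43: h_left=0, h_right=-1, diff=1 [OK], height=1
  node 47: h_left=-1, h_right=-1, diff=0 [OK], height=0
  node 46: h_left=-1, h_right=0, diff=1 [OK], height=1
  node 45: h_left=1, h_right=1, diff=0 [OK], height=2
  node 25: h_left=-1, h_right=2, diff=3 [FAIL (|-1-2|=3 > 1)], height=3
  node 14: h_left=-1, h_right=3, diff=4 [FAIL (|-1-3|=4 > 1)], height=4
Node 25 violates the condition: |-1 - 2| = 3 > 1.
Result: Not balanced


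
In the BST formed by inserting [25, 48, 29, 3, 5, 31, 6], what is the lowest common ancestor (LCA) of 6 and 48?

Tree insertion order: [25, 48, 29, 3, 5, 31, 6]
Tree (level-order array): [25, 3, 48, None, 5, 29, None, None, 6, None, 31]
In a BST, the LCA of p=6, q=48 is the first node v on the
root-to-leaf path with p <= v <= q (go left if both < v, right if both > v).
Walk from root:
  at 25: 6 <= 25 <= 48, this is the LCA
LCA = 25


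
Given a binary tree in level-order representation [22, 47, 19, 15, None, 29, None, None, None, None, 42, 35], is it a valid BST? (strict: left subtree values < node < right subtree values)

Level-order array: [22, 47, 19, 15, None, 29, None, None, None, None, 42, 35]
Validate using subtree bounds (lo, hi): at each node, require lo < value < hi,
then recurse left with hi=value and right with lo=value.
Preorder trace (stopping at first violation):
  at node 22 with bounds (-inf, +inf): OK
  at node 47 with bounds (-inf, 22): VIOLATION
Node 47 violates its bound: not (-inf < 47 < 22).
Result: Not a valid BST


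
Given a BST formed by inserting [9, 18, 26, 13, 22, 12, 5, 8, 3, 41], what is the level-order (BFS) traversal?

Tree insertion order: [9, 18, 26, 13, 22, 12, 5, 8, 3, 41]
Tree (level-order array): [9, 5, 18, 3, 8, 13, 26, None, None, None, None, 12, None, 22, 41]
BFS from the root, enqueuing left then right child of each popped node:
  queue [9] -> pop 9, enqueue [5, 18], visited so far: [9]
  queue [5, 18] -> pop 5, enqueue [3, 8], visited so far: [9, 5]
  queue [18, 3, 8] -> pop 18, enqueue [13, 26], visited so far: [9, 5, 18]
  queue [3, 8, 13, 26] -> pop 3, enqueue [none], visited so far: [9, 5, 18, 3]
  queue [8, 13, 26] -> pop 8, enqueue [none], visited so far: [9, 5, 18, 3, 8]
  queue [13, 26] -> pop 13, enqueue [12], visited so far: [9, 5, 18, 3, 8, 13]
  queue [26, 12] -> pop 26, enqueue [22, 41], visited so far: [9, 5, 18, 3, 8, 13, 26]
  queue [12, 22, 41] -> pop 12, enqueue [none], visited so far: [9, 5, 18, 3, 8, 13, 26, 12]
  queue [22, 41] -> pop 22, enqueue [none], visited so far: [9, 5, 18, 3, 8, 13, 26, 12, 22]
  queue [41] -> pop 41, enqueue [none], visited so far: [9, 5, 18, 3, 8, 13, 26, 12, 22, 41]
Result: [9, 5, 18, 3, 8, 13, 26, 12, 22, 41]


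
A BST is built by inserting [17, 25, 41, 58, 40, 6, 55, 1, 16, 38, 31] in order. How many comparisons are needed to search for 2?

Search path for 2: 17 -> 6 -> 1
Found: False
Comparisons: 3


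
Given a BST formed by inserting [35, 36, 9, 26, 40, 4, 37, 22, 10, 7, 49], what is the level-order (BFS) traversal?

Tree insertion order: [35, 36, 9, 26, 40, 4, 37, 22, 10, 7, 49]
Tree (level-order array): [35, 9, 36, 4, 26, None, 40, None, 7, 22, None, 37, 49, None, None, 10]
BFS from the root, enqueuing left then right child of each popped node:
  queue [35] -> pop 35, enqueue [9, 36], visited so far: [35]
  queue [9, 36] -> pop 9, enqueue [4, 26], visited so far: [35, 9]
  queue [36, 4, 26] -> pop 36, enqueue [40], visited so far: [35, 9, 36]
  queue [4, 26, 40] -> pop 4, enqueue [7], visited so far: [35, 9, 36, 4]
  queue [26, 40, 7] -> pop 26, enqueue [22], visited so far: [35, 9, 36, 4, 26]
  queue [40, 7, 22] -> pop 40, enqueue [37, 49], visited so far: [35, 9, 36, 4, 26, 40]
  queue [7, 22, 37, 49] -> pop 7, enqueue [none], visited so far: [35, 9, 36, 4, 26, 40, 7]
  queue [22, 37, 49] -> pop 22, enqueue [10], visited so far: [35, 9, 36, 4, 26, 40, 7, 22]
  queue [37, 49, 10] -> pop 37, enqueue [none], visited so far: [35, 9, 36, 4, 26, 40, 7, 22, 37]
  queue [49, 10] -> pop 49, enqueue [none], visited so far: [35, 9, 36, 4, 26, 40, 7, 22, 37, 49]
  queue [10] -> pop 10, enqueue [none], visited so far: [35, 9, 36, 4, 26, 40, 7, 22, 37, 49, 10]
Result: [35, 9, 36, 4, 26, 40, 7, 22, 37, 49, 10]


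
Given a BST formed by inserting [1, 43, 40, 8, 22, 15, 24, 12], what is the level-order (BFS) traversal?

Tree insertion order: [1, 43, 40, 8, 22, 15, 24, 12]
Tree (level-order array): [1, None, 43, 40, None, 8, None, None, 22, 15, 24, 12]
BFS from the root, enqueuing left then right child of each popped node:
  queue [1] -> pop 1, enqueue [43], visited so far: [1]
  queue [43] -> pop 43, enqueue [40], visited so far: [1, 43]
  queue [40] -> pop 40, enqueue [8], visited so far: [1, 43, 40]
  queue [8] -> pop 8, enqueue [22], visited so far: [1, 43, 40, 8]
  queue [22] -> pop 22, enqueue [15, 24], visited so far: [1, 43, 40, 8, 22]
  queue [15, 24] -> pop 15, enqueue [12], visited so far: [1, 43, 40, 8, 22, 15]
  queue [24, 12] -> pop 24, enqueue [none], visited so far: [1, 43, 40, 8, 22, 15, 24]
  queue [12] -> pop 12, enqueue [none], visited so far: [1, 43, 40, 8, 22, 15, 24, 12]
Result: [1, 43, 40, 8, 22, 15, 24, 12]


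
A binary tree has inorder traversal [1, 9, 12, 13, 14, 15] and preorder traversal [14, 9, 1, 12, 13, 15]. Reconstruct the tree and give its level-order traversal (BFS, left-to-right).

Inorder:  [1, 9, 12, 13, 14, 15]
Preorder: [14, 9, 1, 12, 13, 15]
Algorithm: preorder visits root first, so consume preorder in order;
for each root, split the current inorder slice at that value into
left-subtree inorder and right-subtree inorder, then recurse.
Recursive splits:
  root=14; inorder splits into left=[1, 9, 12, 13], right=[15]
  root=9; inorder splits into left=[1], right=[12, 13]
  root=1; inorder splits into left=[], right=[]
  root=12; inorder splits into left=[], right=[13]
  root=13; inorder splits into left=[], right=[]
  root=15; inorder splits into left=[], right=[]
Reconstructed level-order: [14, 9, 15, 1, 12, 13]


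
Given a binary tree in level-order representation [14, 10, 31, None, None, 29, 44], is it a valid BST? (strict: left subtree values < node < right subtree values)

Level-order array: [14, 10, 31, None, None, 29, 44]
Validate using subtree bounds (lo, hi): at each node, require lo < value < hi,
then recurse left with hi=value and right with lo=value.
Preorder trace (stopping at first violation):
  at node 14 with bounds (-inf, +inf): OK
  at node 10 with bounds (-inf, 14): OK
  at node 31 with bounds (14, +inf): OK
  at node 29 with bounds (14, 31): OK
  at node 44 with bounds (31, +inf): OK
No violation found at any node.
Result: Valid BST


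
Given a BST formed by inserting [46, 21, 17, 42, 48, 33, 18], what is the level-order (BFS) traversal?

Tree insertion order: [46, 21, 17, 42, 48, 33, 18]
Tree (level-order array): [46, 21, 48, 17, 42, None, None, None, 18, 33]
BFS from the root, enqueuing left then right child of each popped node:
  queue [46] -> pop 46, enqueue [21, 48], visited so far: [46]
  queue [21, 48] -> pop 21, enqueue [17, 42], visited so far: [46, 21]
  queue [48, 17, 42] -> pop 48, enqueue [none], visited so far: [46, 21, 48]
  queue [17, 42] -> pop 17, enqueue [18], visited so far: [46, 21, 48, 17]
  queue [42, 18] -> pop 42, enqueue [33], visited so far: [46, 21, 48, 17, 42]
  queue [18, 33] -> pop 18, enqueue [none], visited so far: [46, 21, 48, 17, 42, 18]
  queue [33] -> pop 33, enqueue [none], visited so far: [46, 21, 48, 17, 42, 18, 33]
Result: [46, 21, 48, 17, 42, 18, 33]


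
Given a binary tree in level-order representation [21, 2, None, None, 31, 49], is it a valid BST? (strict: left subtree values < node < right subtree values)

Level-order array: [21, 2, None, None, 31, 49]
Validate using subtree bounds (lo, hi): at each node, require lo < value < hi,
then recurse left with hi=value and right with lo=value.
Preorder trace (stopping at first violation):
  at node 21 with bounds (-inf, +inf): OK
  at node 2 with bounds (-inf, 21): OK
  at node 31 with bounds (2, 21): VIOLATION
Node 31 violates its bound: not (2 < 31 < 21).
Result: Not a valid BST


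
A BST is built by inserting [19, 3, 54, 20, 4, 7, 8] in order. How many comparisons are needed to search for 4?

Search path for 4: 19 -> 3 -> 4
Found: True
Comparisons: 3


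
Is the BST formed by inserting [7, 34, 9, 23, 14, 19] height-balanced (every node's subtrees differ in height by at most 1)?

Tree (level-order array): [7, None, 34, 9, None, None, 23, 14, None, None, 19]
Definition: a tree is height-balanced if, at every node, |h(left) - h(right)| <= 1 (empty subtree has height -1).
Bottom-up per-node check:
  node 19: h_left=-1, h_right=-1, diff=0 [OK], height=0
  node 14: h_left=-1, h_right=0, diff=1 [OK], height=1
  node 23: h_left=1, h_right=-1, diff=2 [FAIL (|1--1|=2 > 1)], height=2
  node 9: h_left=-1, h_right=2, diff=3 [FAIL (|-1-2|=3 > 1)], height=3
  node 34: h_left=3, h_right=-1, diff=4 [FAIL (|3--1|=4 > 1)], height=4
  node 7: h_left=-1, h_right=4, diff=5 [FAIL (|-1-4|=5 > 1)], height=5
Node 23 violates the condition: |1 - -1| = 2 > 1.
Result: Not balanced


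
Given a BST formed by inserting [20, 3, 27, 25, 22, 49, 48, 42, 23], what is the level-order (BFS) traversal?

Tree insertion order: [20, 3, 27, 25, 22, 49, 48, 42, 23]
Tree (level-order array): [20, 3, 27, None, None, 25, 49, 22, None, 48, None, None, 23, 42]
BFS from the root, enqueuing left then right child of each popped node:
  queue [20] -> pop 20, enqueue [3, 27], visited so far: [20]
  queue [3, 27] -> pop 3, enqueue [none], visited so far: [20, 3]
  queue [27] -> pop 27, enqueue [25, 49], visited so far: [20, 3, 27]
  queue [25, 49] -> pop 25, enqueue [22], visited so far: [20, 3, 27, 25]
  queue [49, 22] -> pop 49, enqueue [48], visited so far: [20, 3, 27, 25, 49]
  queue [22, 48] -> pop 22, enqueue [23], visited so far: [20, 3, 27, 25, 49, 22]
  queue [48, 23] -> pop 48, enqueue [42], visited so far: [20, 3, 27, 25, 49, 22, 48]
  queue [23, 42] -> pop 23, enqueue [none], visited so far: [20, 3, 27, 25, 49, 22, 48, 23]
  queue [42] -> pop 42, enqueue [none], visited so far: [20, 3, 27, 25, 49, 22, 48, 23, 42]
Result: [20, 3, 27, 25, 49, 22, 48, 23, 42]


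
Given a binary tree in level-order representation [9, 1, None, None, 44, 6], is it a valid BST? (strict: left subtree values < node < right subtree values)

Level-order array: [9, 1, None, None, 44, 6]
Validate using subtree bounds (lo, hi): at each node, require lo < value < hi,
then recurse left with hi=value and right with lo=value.
Preorder trace (stopping at first violation):
  at node 9 with bounds (-inf, +inf): OK
  at node 1 with bounds (-inf, 9): OK
  at node 44 with bounds (1, 9): VIOLATION
Node 44 violates its bound: not (1 < 44 < 9).
Result: Not a valid BST


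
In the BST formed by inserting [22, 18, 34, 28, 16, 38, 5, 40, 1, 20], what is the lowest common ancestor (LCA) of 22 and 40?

Tree insertion order: [22, 18, 34, 28, 16, 38, 5, 40, 1, 20]
Tree (level-order array): [22, 18, 34, 16, 20, 28, 38, 5, None, None, None, None, None, None, 40, 1]
In a BST, the LCA of p=22, q=40 is the first node v on the
root-to-leaf path with p <= v <= q (go left if both < v, right if both > v).
Walk from root:
  at 22: 22 <= 22 <= 40, this is the LCA
LCA = 22


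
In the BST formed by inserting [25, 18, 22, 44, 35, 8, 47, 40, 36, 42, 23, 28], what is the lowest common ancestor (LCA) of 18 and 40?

Tree insertion order: [25, 18, 22, 44, 35, 8, 47, 40, 36, 42, 23, 28]
Tree (level-order array): [25, 18, 44, 8, 22, 35, 47, None, None, None, 23, 28, 40, None, None, None, None, None, None, 36, 42]
In a BST, the LCA of p=18, q=40 is the first node v on the
root-to-leaf path with p <= v <= q (go left if both < v, right if both > v).
Walk from root:
  at 25: 18 <= 25 <= 40, this is the LCA
LCA = 25


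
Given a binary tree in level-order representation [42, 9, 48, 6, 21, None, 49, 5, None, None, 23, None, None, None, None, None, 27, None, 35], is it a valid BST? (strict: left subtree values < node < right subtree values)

Level-order array: [42, 9, 48, 6, 21, None, 49, 5, None, None, 23, None, None, None, None, None, 27, None, 35]
Validate using subtree bounds (lo, hi): at each node, require lo < value < hi,
then recurse left with hi=value and right with lo=value.
Preorder trace (stopping at first violation):
  at node 42 with bounds (-inf, +inf): OK
  at node 9 with bounds (-inf, 42): OK
  at node 6 with bounds (-inf, 9): OK
  at node 5 with bounds (-inf, 6): OK
  at node 21 with bounds (9, 42): OK
  at node 23 with bounds (21, 42): OK
  at node 27 with bounds (23, 42): OK
  at node 35 with bounds (27, 42): OK
  at node 48 with bounds (42, +inf): OK
  at node 49 with bounds (48, +inf): OK
No violation found at any node.
Result: Valid BST


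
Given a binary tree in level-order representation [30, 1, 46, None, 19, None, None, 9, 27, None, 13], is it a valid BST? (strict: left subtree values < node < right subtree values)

Level-order array: [30, 1, 46, None, 19, None, None, 9, 27, None, 13]
Validate using subtree bounds (lo, hi): at each node, require lo < value < hi,
then recurse left with hi=value and right with lo=value.
Preorder trace (stopping at first violation):
  at node 30 with bounds (-inf, +inf): OK
  at node 1 with bounds (-inf, 30): OK
  at node 19 with bounds (1, 30): OK
  at node 9 with bounds (1, 19): OK
  at node 13 with bounds (9, 19): OK
  at node 27 with bounds (19, 30): OK
  at node 46 with bounds (30, +inf): OK
No violation found at any node.
Result: Valid BST


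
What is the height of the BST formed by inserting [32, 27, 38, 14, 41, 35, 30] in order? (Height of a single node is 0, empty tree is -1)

Insertion order: [32, 27, 38, 14, 41, 35, 30]
Tree (level-order array): [32, 27, 38, 14, 30, 35, 41]
Compute height bottom-up (empty subtree = -1):
  height(14) = 1 + max(-1, -1) = 0
  height(30) = 1 + max(-1, -1) = 0
  height(27) = 1 + max(0, 0) = 1
  height(35) = 1 + max(-1, -1) = 0
  height(41) = 1 + max(-1, -1) = 0
  height(38) = 1 + max(0, 0) = 1
  height(32) = 1 + max(1, 1) = 2
Height = 2


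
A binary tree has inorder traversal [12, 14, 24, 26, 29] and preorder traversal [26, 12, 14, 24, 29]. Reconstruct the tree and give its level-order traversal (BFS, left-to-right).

Inorder:  [12, 14, 24, 26, 29]
Preorder: [26, 12, 14, 24, 29]
Algorithm: preorder visits root first, so consume preorder in order;
for each root, split the current inorder slice at that value into
left-subtree inorder and right-subtree inorder, then recurse.
Recursive splits:
  root=26; inorder splits into left=[12, 14, 24], right=[29]
  root=12; inorder splits into left=[], right=[14, 24]
  root=14; inorder splits into left=[], right=[24]
  root=24; inorder splits into left=[], right=[]
  root=29; inorder splits into left=[], right=[]
Reconstructed level-order: [26, 12, 29, 14, 24]


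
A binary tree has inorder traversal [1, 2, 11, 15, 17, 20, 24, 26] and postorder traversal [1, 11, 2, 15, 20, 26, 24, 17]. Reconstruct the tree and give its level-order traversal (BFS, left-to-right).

Inorder:   [1, 2, 11, 15, 17, 20, 24, 26]
Postorder: [1, 11, 2, 15, 20, 26, 24, 17]
Algorithm: postorder visits root last, so walk postorder right-to-left;
each value is the root of the current inorder slice — split it at that
value, recurse on the right subtree first, then the left.
Recursive splits:
  root=17; inorder splits into left=[1, 2, 11, 15], right=[20, 24, 26]
  root=24; inorder splits into left=[20], right=[26]
  root=26; inorder splits into left=[], right=[]
  root=20; inorder splits into left=[], right=[]
  root=15; inorder splits into left=[1, 2, 11], right=[]
  root=2; inorder splits into left=[1], right=[11]
  root=11; inorder splits into left=[], right=[]
  root=1; inorder splits into left=[], right=[]
Reconstructed level-order: [17, 15, 24, 2, 20, 26, 1, 11]


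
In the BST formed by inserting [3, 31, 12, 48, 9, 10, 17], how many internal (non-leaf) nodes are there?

Tree built from: [3, 31, 12, 48, 9, 10, 17]
Tree (level-order array): [3, None, 31, 12, 48, 9, 17, None, None, None, 10]
Rule: An internal node has at least one child.
Per-node child counts:
  node 3: 1 child(ren)
  node 31: 2 child(ren)
  node 12: 2 child(ren)
  node 9: 1 child(ren)
  node 10: 0 child(ren)
  node 17: 0 child(ren)
  node 48: 0 child(ren)
Matching nodes: [3, 31, 12, 9]
Count of internal (non-leaf) nodes: 4


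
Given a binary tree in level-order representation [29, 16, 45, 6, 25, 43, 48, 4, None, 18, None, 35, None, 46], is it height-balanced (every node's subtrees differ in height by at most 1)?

Tree (level-order array): [29, 16, 45, 6, 25, 43, 48, 4, None, 18, None, 35, None, 46]
Definition: a tree is height-balanced if, at every node, |h(left) - h(right)| <= 1 (empty subtree has height -1).
Bottom-up per-node check:
  node 4: h_left=-1, h_right=-1, diff=0 [OK], height=0
  node 6: h_left=0, h_right=-1, diff=1 [OK], height=1
  node 18: h_left=-1, h_right=-1, diff=0 [OK], height=0
  node 25: h_left=0, h_right=-1, diff=1 [OK], height=1
  node 16: h_left=1, h_right=1, diff=0 [OK], height=2
  node 35: h_left=-1, h_right=-1, diff=0 [OK], height=0
  node 43: h_left=0, h_right=-1, diff=1 [OK], height=1
  node 46: h_left=-1, h_right=-1, diff=0 [OK], height=0
  node 48: h_left=0, h_right=-1, diff=1 [OK], height=1
  node 45: h_left=1, h_right=1, diff=0 [OK], height=2
  node 29: h_left=2, h_right=2, diff=0 [OK], height=3
All nodes satisfy the balance condition.
Result: Balanced


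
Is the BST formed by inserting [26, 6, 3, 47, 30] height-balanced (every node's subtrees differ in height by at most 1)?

Tree (level-order array): [26, 6, 47, 3, None, 30]
Definition: a tree is height-balanced if, at every node, |h(left) - h(right)| <= 1 (empty subtree has height -1).
Bottom-up per-node check:
  node 3: h_left=-1, h_right=-1, diff=0 [OK], height=0
  node 6: h_left=0, h_right=-1, diff=1 [OK], height=1
  node 30: h_left=-1, h_right=-1, diff=0 [OK], height=0
  node 47: h_left=0, h_right=-1, diff=1 [OK], height=1
  node 26: h_left=1, h_right=1, diff=0 [OK], height=2
All nodes satisfy the balance condition.
Result: Balanced


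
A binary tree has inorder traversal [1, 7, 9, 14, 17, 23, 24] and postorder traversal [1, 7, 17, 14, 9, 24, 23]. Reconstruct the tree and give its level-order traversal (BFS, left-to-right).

Inorder:   [1, 7, 9, 14, 17, 23, 24]
Postorder: [1, 7, 17, 14, 9, 24, 23]
Algorithm: postorder visits root last, so walk postorder right-to-left;
each value is the root of the current inorder slice — split it at that
value, recurse on the right subtree first, then the left.
Recursive splits:
  root=23; inorder splits into left=[1, 7, 9, 14, 17], right=[24]
  root=24; inorder splits into left=[], right=[]
  root=9; inorder splits into left=[1, 7], right=[14, 17]
  root=14; inorder splits into left=[], right=[17]
  root=17; inorder splits into left=[], right=[]
  root=7; inorder splits into left=[1], right=[]
  root=1; inorder splits into left=[], right=[]
Reconstructed level-order: [23, 9, 24, 7, 14, 1, 17]


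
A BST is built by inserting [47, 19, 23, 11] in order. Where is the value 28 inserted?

Starting tree (level order): [47, 19, None, 11, 23]
Insertion path: 47 -> 19 -> 23
Result: insert 28 as right child of 23
Final tree (level order): [47, 19, None, 11, 23, None, None, None, 28]


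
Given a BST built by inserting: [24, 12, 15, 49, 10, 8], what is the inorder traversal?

Tree insertion order: [24, 12, 15, 49, 10, 8]
Tree (level-order array): [24, 12, 49, 10, 15, None, None, 8]
Inorder traversal: [8, 10, 12, 15, 24, 49]


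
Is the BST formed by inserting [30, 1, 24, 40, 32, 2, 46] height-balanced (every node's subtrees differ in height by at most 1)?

Tree (level-order array): [30, 1, 40, None, 24, 32, 46, 2]
Definition: a tree is height-balanced if, at every node, |h(left) - h(right)| <= 1 (empty subtree has height -1).
Bottom-up per-node check:
  node 2: h_left=-1, h_right=-1, diff=0 [OK], height=0
  node 24: h_left=0, h_right=-1, diff=1 [OK], height=1
  node 1: h_left=-1, h_right=1, diff=2 [FAIL (|-1-1|=2 > 1)], height=2
  node 32: h_left=-1, h_right=-1, diff=0 [OK], height=0
  node 46: h_left=-1, h_right=-1, diff=0 [OK], height=0
  node 40: h_left=0, h_right=0, diff=0 [OK], height=1
  node 30: h_left=2, h_right=1, diff=1 [OK], height=3
Node 1 violates the condition: |-1 - 1| = 2 > 1.
Result: Not balanced


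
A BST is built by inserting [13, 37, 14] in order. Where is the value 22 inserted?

Starting tree (level order): [13, None, 37, 14]
Insertion path: 13 -> 37 -> 14
Result: insert 22 as right child of 14
Final tree (level order): [13, None, 37, 14, None, None, 22]


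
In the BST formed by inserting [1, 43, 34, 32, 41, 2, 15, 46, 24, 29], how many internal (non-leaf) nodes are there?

Tree built from: [1, 43, 34, 32, 41, 2, 15, 46, 24, 29]
Tree (level-order array): [1, None, 43, 34, 46, 32, 41, None, None, 2, None, None, None, None, 15, None, 24, None, 29]
Rule: An internal node has at least one child.
Per-node child counts:
  node 1: 1 child(ren)
  node 43: 2 child(ren)
  node 34: 2 child(ren)
  node 32: 1 child(ren)
  node 2: 1 child(ren)
  node 15: 1 child(ren)
  node 24: 1 child(ren)
  node 29: 0 child(ren)
  node 41: 0 child(ren)
  node 46: 0 child(ren)
Matching nodes: [1, 43, 34, 32, 2, 15, 24]
Count of internal (non-leaf) nodes: 7


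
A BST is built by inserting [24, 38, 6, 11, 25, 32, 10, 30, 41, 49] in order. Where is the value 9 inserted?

Starting tree (level order): [24, 6, 38, None, 11, 25, 41, 10, None, None, 32, None, 49, None, None, 30]
Insertion path: 24 -> 6 -> 11 -> 10
Result: insert 9 as left child of 10
Final tree (level order): [24, 6, 38, None, 11, 25, 41, 10, None, None, 32, None, 49, 9, None, 30]


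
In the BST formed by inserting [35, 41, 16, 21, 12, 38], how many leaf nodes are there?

Tree built from: [35, 41, 16, 21, 12, 38]
Tree (level-order array): [35, 16, 41, 12, 21, 38]
Rule: A leaf has 0 children.
Per-node child counts:
  node 35: 2 child(ren)
  node 16: 2 child(ren)
  node 12: 0 child(ren)
  node 21: 0 child(ren)
  node 41: 1 child(ren)
  node 38: 0 child(ren)
Matching nodes: [12, 21, 38]
Count of leaf nodes: 3
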